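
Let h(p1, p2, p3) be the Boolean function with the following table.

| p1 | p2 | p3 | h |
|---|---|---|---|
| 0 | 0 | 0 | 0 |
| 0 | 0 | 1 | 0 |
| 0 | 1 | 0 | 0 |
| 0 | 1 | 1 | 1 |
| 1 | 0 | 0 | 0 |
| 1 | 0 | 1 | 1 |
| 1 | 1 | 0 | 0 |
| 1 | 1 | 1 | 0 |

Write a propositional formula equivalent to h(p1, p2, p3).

h(p1, p2, p3) = ((p1' · p2) · p3) + ((p1 · p2') · p3)

The 1-rows are (0,1,1), (1,0,1). Each contributes one minterm — ¬p1·p2·p3; p1·¬p2·p3 — and their disjunction is a sum-of-products form of h.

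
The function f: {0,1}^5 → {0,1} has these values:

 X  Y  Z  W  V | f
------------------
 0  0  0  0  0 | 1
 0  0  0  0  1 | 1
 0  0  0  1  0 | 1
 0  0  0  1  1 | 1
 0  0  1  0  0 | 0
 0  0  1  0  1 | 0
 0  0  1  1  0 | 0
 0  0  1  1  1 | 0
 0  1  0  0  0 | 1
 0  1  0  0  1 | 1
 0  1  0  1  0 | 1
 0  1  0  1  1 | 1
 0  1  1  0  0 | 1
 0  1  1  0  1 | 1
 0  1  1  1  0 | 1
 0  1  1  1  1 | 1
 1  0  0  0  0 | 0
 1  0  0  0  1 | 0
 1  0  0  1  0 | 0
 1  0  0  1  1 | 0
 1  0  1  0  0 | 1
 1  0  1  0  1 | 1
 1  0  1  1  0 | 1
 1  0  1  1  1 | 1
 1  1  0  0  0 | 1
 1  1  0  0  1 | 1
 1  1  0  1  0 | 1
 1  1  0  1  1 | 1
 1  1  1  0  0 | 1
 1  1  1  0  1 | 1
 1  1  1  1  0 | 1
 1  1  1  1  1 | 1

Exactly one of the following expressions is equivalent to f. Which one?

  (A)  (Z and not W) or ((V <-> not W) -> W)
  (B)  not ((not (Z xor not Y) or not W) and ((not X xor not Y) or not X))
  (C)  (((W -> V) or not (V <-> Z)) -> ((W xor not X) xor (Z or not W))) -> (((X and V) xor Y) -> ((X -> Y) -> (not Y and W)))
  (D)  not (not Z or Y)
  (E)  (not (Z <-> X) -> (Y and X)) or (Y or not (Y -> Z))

E

(A) disagrees with f on (0,0,0,0,1) (formula → 0, table → 1); rule it out.
(B) disagrees with f on (0,0,0,0,0) (formula → 0, table → 1); rule it out.
(C) disagrees with f on (0,0,1,0,0) (formula → 1, table → 0); rule it out.
(D) disagrees with f on (0,0,0,0,0) (formula → 0, table → 1); rule it out.
(E) is the remaining candidate, and it agrees with f on all 32 inputs.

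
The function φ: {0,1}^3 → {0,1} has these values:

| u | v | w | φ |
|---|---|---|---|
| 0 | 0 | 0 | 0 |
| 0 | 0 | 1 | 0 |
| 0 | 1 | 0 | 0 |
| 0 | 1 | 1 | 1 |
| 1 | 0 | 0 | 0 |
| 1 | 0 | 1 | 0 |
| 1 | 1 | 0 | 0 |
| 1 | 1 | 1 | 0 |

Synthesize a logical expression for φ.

φ(u, v, w) = (¬u ∧ v) ∧ w

φ is 1 on exactly one input, (0,1,1), whose minterm is ¬u·v·w. So φ is just that conjunction.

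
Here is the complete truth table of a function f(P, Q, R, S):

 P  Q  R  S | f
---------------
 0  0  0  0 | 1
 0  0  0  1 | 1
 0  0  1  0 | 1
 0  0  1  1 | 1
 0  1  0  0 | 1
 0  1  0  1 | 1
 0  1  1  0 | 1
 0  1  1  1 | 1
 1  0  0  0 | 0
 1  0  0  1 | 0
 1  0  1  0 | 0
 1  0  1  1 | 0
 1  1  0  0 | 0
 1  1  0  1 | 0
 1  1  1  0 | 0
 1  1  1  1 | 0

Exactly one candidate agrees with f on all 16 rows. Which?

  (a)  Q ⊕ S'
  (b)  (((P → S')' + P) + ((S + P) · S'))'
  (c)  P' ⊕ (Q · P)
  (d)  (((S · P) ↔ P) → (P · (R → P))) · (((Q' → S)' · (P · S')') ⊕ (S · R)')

(a) fails at (0,0,0,1): the formula yields 0, f is 1.
(c) fails at (1,1,0,0): the formula yields 1, f is 0.
(d) fails at (0,0,0,0): the formula yields 0, f is 1.
Only (b) survives; checking it on all 16 rows confirms it matches f.

b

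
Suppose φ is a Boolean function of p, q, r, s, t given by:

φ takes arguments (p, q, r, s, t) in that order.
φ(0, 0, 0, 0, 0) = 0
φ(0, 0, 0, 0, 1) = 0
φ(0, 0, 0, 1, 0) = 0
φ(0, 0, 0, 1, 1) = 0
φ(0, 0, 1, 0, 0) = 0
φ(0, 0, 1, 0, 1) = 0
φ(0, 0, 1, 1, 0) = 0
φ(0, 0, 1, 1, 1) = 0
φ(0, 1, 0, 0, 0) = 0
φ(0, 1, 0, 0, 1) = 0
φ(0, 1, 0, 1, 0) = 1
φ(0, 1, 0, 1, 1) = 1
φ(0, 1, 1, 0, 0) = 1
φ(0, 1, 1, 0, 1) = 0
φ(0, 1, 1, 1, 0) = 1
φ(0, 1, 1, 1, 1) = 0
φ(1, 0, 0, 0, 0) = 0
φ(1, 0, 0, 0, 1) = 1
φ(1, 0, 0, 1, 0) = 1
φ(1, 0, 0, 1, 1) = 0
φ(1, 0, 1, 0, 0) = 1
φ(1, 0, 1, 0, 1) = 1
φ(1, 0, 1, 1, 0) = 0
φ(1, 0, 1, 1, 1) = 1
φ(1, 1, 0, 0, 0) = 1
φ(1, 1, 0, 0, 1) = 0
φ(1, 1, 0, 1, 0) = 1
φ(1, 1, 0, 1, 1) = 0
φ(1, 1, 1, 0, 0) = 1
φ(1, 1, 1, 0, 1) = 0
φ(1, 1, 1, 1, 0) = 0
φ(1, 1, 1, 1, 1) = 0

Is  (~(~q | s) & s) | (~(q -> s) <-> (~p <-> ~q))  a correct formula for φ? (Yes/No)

Check the formula against φ row by row:
  p=0, q=0, r=0, s=0, t=0: formula gives 0, φ = 0 ✓
  p=0, q=0, r=0, s=0, t=1: formula gives 0, φ = 0 ✓
  p=0, q=0, r=0, s=1, t=0: formula gives 0, φ = 0 ✓
  p=0, q=0, r=0, s=1, t=1: formula gives 0, φ = 0 ✓
  …
  p=0, q=1, r=1, s=0, t=0: formula gives 0, but φ = 1 ✗
Row (0,1,1,0,0) is a counterexample, so the formula is not equivalent to φ.

No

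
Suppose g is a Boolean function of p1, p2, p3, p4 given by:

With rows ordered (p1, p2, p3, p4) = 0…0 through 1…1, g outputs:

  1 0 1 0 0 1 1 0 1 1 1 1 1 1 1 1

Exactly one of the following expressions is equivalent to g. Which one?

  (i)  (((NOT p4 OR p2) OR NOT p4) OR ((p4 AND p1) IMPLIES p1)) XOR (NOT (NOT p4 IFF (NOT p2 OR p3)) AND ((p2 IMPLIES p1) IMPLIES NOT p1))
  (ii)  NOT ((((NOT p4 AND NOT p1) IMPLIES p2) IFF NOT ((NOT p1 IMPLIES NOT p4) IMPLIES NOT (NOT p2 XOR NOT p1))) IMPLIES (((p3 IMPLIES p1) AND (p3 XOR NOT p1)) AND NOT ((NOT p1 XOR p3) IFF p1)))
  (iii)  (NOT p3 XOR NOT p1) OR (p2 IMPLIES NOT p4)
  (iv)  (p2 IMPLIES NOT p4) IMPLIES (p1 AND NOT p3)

i

(ii) fails at (0,0,0,0): the formula yields 0, g is 1.
(iii) fails at (0,0,0,1): the formula yields 1, g is 0.
(iv) fails at (0,0,0,0): the formula yields 0, g is 1.
That leaves (i). Evaluating it on every row reproduces the table of g exactly.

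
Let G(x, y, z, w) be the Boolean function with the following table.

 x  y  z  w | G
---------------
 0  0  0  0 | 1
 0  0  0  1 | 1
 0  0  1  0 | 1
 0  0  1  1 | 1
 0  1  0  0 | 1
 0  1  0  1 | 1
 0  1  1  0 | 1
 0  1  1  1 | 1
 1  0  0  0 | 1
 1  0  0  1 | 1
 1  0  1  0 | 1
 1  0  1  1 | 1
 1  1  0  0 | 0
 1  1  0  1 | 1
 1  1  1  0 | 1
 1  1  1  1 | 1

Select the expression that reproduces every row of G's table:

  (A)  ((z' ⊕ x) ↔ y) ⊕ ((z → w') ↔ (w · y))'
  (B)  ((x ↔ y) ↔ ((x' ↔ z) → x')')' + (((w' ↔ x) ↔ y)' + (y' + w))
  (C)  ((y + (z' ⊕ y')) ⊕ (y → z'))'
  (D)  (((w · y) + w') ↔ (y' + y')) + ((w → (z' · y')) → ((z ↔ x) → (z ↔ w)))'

B

(A) fails at (0,0,1,0): the formula yields 0, G is 1.
(C) fails at (0,0,0,0): the formula yields 0, G is 1.
(D) fails at (0,0,1,1): the formula yields 0, G is 1.
(B) is the remaining candidate, and it agrees with G on all 16 inputs.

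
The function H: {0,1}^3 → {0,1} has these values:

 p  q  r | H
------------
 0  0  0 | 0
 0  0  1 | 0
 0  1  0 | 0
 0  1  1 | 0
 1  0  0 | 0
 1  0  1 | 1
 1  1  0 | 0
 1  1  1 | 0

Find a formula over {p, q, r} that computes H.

H is 1 on exactly one input, (1,0,1), whose minterm is p·¬q·r. So H is just that conjunction.

H(p, q, r) = (p and not q) and r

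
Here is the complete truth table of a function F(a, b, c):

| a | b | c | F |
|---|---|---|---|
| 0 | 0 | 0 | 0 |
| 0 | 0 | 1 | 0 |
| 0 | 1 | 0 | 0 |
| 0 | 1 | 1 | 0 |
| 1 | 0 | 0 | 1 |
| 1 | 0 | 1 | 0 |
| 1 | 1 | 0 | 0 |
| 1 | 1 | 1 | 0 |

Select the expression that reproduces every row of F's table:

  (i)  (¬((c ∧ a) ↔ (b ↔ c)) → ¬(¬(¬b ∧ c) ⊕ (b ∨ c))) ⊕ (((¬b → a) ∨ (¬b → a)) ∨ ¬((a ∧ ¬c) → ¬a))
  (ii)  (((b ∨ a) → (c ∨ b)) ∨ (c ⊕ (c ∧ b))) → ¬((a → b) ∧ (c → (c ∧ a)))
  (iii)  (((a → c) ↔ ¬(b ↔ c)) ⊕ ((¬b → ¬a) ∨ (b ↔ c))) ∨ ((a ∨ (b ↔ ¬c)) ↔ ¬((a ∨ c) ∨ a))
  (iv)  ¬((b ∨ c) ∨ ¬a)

iv

(i) disagrees with F on (0,0,1) (formula → 1, table → 0); rule it out.
(ii) disagrees with F on (0,0,1) (formula → 1, table → 0); rule it out.
(iii) disagrees with F on (0,0,0) (formula → 1, table → 0); rule it out.
Only (iv) survives; checking it on all 8 rows confirms it matches F.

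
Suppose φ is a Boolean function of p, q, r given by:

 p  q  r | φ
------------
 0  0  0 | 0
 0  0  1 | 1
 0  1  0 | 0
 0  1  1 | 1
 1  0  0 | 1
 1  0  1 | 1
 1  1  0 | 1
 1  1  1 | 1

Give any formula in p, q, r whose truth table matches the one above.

The 0-rows are (0,0,0), (0,1,0). Take each as a conjunction (¬p·¬q·¬r, ¬p·q·¬r), form their disjunction, and complement — that gives a formula that is 1 everywhere φ is.

φ(p, q, r) = NOT (((NOT p AND NOT q) AND NOT r) OR ((NOT p AND q) AND NOT r))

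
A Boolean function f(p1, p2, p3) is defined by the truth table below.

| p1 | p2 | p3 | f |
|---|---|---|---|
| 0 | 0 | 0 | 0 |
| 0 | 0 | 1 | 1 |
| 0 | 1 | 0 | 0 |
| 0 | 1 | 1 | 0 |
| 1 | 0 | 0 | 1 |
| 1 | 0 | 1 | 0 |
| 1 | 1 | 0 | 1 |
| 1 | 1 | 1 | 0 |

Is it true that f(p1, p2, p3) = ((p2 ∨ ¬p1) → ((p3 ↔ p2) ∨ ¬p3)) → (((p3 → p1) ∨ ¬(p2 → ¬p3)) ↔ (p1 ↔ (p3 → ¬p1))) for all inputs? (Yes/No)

Test each input against both f and the formula:
  p1=0, p2=0, p3=0: formula gives 0, f = 0 ✓
  p1=0, p2=0, p3=1: formula gives 1, f = 1 ✓
  p1=0, p2=1, p3=0: formula gives 0, f = 0 ✓
  p1=0, p2=1, p3=1: formula gives 0, f = 0 ✓
  p1=1, p2=0, p3=0: formula gives 1, f = 1 ✓
  …and likewise for the remaining 3 rows.
Every row agrees, so the formula is equivalent.

Yes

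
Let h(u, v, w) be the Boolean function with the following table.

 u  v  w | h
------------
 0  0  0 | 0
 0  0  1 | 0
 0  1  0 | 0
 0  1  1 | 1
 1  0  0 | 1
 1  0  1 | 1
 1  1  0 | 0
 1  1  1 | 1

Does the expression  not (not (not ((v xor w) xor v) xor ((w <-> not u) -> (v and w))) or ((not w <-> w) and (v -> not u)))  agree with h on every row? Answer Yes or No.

Evaluate not (not (not ((v xor w) xor v) xor ((w <-> not u) -> (v and w))) or ((not w <-> w) and (v -> not u))) on each row and compare to h:
  u=0, v=0, w=0: formula gives 0, h = 0 ✓
  u=0, v=0, w=1: formula gives 0, h = 0 ✓
  u=0, v=1, w=0: formula gives 0, h = 0 ✓
  u=0, v=1, w=1: formula gives 1, h = 1 ✓
  u=1, v=0, w=0: formula gives 1, h = 1 ✓
  …
  u=1, v=1, w=0: formula gives 1, but h = 0 ✗
Since they disagree at (1,1,0), the expression is not a correct formula for h.

No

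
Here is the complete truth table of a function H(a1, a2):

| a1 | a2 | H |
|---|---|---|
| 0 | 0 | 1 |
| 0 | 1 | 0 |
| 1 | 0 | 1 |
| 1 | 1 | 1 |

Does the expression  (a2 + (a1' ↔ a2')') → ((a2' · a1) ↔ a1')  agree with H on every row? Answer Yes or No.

No

Evaluate (a2 + (a1' ↔ a2')') → ((a2' · a1) ↔ a1') on each row and compare to H:
  a1=0, a2=0: formula gives 1, H = 1 ✓
  a1=0, a2=1: formula gives 0, H = 0 ✓
  a1=1, a2=0: formula gives 0, but H = 1 ✗
A single disagreement suffices: at (1,0) they differ, so the formula does not compute H.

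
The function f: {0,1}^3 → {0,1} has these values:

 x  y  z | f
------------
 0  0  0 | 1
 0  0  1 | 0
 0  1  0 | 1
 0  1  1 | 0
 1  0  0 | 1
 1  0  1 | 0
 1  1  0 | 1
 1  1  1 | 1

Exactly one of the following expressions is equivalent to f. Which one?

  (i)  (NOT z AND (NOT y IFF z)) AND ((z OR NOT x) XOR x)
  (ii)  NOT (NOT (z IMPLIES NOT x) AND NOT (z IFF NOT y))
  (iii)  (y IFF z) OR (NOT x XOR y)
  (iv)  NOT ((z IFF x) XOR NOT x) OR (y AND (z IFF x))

iv

(i): at (0,0,0) it gives 0, but f = 1 — eliminated.
(ii): at (0,0,1) it gives 1, but f = 0 — eliminated.
(iii): at (0,0,1) it gives 1, but f = 0 — eliminated.
Only (iv) survives; checking it on all 8 rows confirms it matches f.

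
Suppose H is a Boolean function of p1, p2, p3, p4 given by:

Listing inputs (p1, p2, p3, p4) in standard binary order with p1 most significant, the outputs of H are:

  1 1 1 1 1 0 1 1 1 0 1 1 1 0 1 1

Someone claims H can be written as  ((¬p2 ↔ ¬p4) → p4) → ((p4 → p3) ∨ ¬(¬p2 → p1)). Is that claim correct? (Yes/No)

Yes

Evaluate ((¬p2 ↔ ¬p4) → p4) → ((p4 → p3) ∨ ¬(¬p2 → p1)) on each row and compare to H:
  p1=0, p2=0, p3=0, p4=0: formula gives 1, H = 1 ✓
  p1=0, p2=0, p3=0, p4=1: formula gives 1, H = 1 ✓
  p1=0, p2=0, p3=1, p4=0: formula gives 1, H = 1 ✓
  p1=0, p2=0, p3=1, p4=1: formula gives 1, H = 1 ✓
  … (the remaining 12 rows also agree.)
Every row agrees, so the formula is equivalent.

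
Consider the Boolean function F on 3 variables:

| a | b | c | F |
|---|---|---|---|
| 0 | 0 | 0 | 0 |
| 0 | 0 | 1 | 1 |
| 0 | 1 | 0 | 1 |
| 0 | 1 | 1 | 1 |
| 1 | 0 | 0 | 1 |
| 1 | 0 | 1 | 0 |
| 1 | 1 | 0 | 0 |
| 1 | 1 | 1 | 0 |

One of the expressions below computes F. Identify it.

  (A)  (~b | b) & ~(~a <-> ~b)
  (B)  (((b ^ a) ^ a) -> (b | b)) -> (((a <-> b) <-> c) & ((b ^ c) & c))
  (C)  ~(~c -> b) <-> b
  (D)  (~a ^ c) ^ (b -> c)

D

(A): at (0,0,1) it gives 0, but F = 1 — eliminated.
(B): at (0,1,0) it gives 0, but F = 1 — eliminated.
(C): at (0,1,0) it gives 0, but F = 1 — eliminated.
That leaves (D). Evaluating it on every row reproduces the table of F exactly.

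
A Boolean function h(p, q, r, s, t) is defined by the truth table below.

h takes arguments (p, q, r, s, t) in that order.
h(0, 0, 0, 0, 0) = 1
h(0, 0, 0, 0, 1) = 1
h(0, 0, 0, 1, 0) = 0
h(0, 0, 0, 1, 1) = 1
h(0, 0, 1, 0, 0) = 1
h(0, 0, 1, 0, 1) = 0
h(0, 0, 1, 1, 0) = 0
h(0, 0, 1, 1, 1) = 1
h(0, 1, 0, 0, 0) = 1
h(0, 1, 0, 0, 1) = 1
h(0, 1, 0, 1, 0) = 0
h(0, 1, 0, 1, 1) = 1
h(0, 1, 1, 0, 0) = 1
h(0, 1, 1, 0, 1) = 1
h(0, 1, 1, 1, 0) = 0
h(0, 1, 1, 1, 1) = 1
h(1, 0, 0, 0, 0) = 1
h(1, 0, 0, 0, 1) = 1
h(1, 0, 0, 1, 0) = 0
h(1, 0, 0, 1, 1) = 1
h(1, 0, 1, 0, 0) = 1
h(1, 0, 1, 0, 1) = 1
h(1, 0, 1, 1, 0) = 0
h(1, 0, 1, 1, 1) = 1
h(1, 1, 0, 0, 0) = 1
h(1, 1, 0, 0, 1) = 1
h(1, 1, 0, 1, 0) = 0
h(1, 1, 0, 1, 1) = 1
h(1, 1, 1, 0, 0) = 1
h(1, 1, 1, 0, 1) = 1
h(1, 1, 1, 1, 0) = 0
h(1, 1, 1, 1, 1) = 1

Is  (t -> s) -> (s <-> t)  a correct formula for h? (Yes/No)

No

Test each input against both h and the formula:
  p=0, q=0, r=0, s=0, t=0: formula gives 1, h = 1 ✓
  p=0, q=0, r=0, s=0, t=1: formula gives 1, h = 1 ✓
  p=0, q=0, r=0, s=1, t=0: formula gives 0, h = 0 ✓
  p=0, q=0, r=0, s=1, t=1: formula gives 1, h = 1 ✓
  …
  p=0, q=0, r=1, s=0, t=1: formula gives 1, but h = 0 ✗
Since they disagree at (0,0,1,0,1), the expression is not a correct formula for h.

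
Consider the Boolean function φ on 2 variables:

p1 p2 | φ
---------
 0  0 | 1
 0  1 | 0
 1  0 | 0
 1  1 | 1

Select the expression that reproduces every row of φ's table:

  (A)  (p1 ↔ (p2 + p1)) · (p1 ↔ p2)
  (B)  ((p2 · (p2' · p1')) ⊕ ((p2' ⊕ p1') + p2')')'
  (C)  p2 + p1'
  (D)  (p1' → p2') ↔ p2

(B) fails at (0,1): the formula yields 1, φ is 0.
(C) fails at (0,1): the formula yields 1, φ is 0.
(D) fails at (0,0): the formula yields 0, φ is 1.
Only (A) survives; checking it on all 4 rows confirms it matches φ.

A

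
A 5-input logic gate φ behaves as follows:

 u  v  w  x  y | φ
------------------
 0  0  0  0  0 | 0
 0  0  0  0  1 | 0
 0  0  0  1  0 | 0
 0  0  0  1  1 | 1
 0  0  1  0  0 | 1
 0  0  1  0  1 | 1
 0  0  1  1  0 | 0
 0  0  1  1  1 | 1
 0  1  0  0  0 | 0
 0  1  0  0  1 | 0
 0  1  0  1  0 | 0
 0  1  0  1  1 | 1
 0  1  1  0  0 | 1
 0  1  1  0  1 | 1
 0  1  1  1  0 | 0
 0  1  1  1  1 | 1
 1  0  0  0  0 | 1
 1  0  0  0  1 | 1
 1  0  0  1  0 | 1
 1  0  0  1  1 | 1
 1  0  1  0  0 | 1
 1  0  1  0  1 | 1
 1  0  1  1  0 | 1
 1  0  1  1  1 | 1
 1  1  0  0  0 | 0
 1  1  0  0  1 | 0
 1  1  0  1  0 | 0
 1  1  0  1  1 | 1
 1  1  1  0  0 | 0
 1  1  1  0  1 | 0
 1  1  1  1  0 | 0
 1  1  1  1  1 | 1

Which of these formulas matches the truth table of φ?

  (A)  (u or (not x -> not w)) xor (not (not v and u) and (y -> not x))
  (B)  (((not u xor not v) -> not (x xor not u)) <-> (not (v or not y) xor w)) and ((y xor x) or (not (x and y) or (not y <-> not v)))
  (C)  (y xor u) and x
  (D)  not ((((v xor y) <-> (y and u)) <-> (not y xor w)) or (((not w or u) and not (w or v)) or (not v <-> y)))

(B) disagrees with φ on (0,0,0,0,1) (formula → 1, table → 0); rule it out.
(C) disagrees with φ on (0,0,1,0,0) (formula → 0, table → 1); rule it out.
(D) disagrees with φ on (0,0,0,1,1) (formula → 0, table → 1); rule it out.
(A) is the remaining candidate, and it agrees with φ on all 32 inputs.

A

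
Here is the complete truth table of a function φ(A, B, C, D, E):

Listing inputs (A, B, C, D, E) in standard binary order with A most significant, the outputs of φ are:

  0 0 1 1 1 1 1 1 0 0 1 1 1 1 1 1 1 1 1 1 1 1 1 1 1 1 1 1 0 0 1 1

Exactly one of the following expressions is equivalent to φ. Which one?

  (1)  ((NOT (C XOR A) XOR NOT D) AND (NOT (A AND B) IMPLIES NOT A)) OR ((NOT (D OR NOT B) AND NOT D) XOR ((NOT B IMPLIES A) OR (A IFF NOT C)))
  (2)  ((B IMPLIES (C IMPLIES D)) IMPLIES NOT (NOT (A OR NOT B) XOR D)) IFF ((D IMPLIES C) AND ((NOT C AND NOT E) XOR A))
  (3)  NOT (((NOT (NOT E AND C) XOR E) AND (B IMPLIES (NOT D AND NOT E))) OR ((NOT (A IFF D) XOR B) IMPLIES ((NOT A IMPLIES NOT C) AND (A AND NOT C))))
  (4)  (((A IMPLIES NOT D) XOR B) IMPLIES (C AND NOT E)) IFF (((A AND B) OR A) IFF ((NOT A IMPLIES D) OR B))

(2): at (0,0,0,0,0) it gives 1, but φ = 0 — eliminated.
(3): at (0,0,0,1,0) it gives 0, but φ = 1 — eliminated.
(4): at (0,0,1,0,1) it gives 0, but φ = 1 — eliminated.
That leaves (1). Evaluating it on every row reproduces the table of φ exactly.

1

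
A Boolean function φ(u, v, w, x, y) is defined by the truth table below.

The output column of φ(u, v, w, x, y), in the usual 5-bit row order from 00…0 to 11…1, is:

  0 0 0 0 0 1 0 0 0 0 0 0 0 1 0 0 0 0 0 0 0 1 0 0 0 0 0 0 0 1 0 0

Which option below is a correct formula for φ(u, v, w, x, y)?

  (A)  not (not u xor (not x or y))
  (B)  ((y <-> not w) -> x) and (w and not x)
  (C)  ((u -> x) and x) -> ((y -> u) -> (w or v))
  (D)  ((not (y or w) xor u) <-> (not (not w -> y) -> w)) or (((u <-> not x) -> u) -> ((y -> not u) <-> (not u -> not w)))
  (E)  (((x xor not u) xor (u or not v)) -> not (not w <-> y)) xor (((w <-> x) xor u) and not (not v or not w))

B

(A) fails at (0,0,0,0,0): the formula yields 1, φ is 0.
(C) fails at (0,0,0,0,0): the formula yields 1, φ is 0.
(D) fails at (0,0,0,0,0): the formula yields 1, φ is 0.
(E) fails at (0,0,0,0,0): the formula yields 1, φ is 0.
Only (B) survives; checking it on all 32 rows confirms it matches φ.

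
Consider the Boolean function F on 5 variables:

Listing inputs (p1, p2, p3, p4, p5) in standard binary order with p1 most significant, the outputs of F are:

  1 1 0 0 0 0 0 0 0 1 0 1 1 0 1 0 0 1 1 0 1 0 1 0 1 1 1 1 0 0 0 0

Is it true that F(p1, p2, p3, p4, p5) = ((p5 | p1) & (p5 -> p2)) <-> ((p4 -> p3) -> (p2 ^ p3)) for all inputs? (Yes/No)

Yes

Test each input against both F and the formula:
  p1=0, p2=0, p3=0, p4=0, p5=0: formula gives 1, F = 1 ✓
  p1=0, p2=0, p3=0, p4=0, p5=1: formula gives 1, F = 1 ✓
  p1=0, p2=0, p3=0, p4=1, p5=0: formula gives 0, F = 0 ✓
  p1=0, p2=0, p3=0, p4=1, p5=1: formula gives 0, F = 0 ✓
  …and likewise for the remaining 28 rows.
All 32 rows match — the expression computes F exactly.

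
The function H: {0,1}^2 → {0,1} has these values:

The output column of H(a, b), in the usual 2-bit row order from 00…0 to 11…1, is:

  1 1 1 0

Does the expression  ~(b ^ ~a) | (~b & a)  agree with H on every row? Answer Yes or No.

Check the formula against H row by row:
  a=0, b=0: formula gives 0, but H = 1 ✗
Row (0,0) is a counterexample, so the formula is not equivalent to H.

No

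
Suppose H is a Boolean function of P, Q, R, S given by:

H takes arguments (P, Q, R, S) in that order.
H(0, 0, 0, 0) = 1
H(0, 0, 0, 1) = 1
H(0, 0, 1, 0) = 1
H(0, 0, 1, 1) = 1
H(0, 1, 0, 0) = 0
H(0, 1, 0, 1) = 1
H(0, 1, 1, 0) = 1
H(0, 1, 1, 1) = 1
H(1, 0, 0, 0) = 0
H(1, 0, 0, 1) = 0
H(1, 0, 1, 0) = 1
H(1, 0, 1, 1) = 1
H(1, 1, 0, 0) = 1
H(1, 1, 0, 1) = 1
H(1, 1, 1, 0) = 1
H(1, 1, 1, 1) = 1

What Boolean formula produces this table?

H(P, Q, R, S) = ¬(((((¬P ∧ Q) ∧ ¬R) ∧ ¬S) ∨ (((P ∧ ¬Q) ∧ ¬R) ∧ ¬S)) ∨ (((P ∧ ¬Q) ∧ ¬R) ∧ S))

The 0-rows are (0,1,0,0), (1,0,0,0), (1,0,0,1). Take each as a conjunction (¬P·Q·¬R·¬S, P·¬Q·¬R·¬S, P·¬Q·¬R·S), form their disjunction, and complement — that gives a formula that is 1 everywhere H is.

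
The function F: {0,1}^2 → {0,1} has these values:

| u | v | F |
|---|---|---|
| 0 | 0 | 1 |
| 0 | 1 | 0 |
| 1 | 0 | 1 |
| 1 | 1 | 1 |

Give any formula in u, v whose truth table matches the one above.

This is v → u (false only at 0,1).

F(u, v) = v → u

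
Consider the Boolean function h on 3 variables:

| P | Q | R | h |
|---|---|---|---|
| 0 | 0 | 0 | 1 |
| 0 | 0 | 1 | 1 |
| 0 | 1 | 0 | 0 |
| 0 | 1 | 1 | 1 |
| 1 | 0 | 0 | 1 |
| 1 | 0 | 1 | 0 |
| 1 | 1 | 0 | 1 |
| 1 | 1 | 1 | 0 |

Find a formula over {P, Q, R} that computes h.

h(P, Q, R) = ((((P' · Q) · R') + ((P · Q') · R)) + ((P · Q) · R))'

h is 0 on only 3 rows — (0,1,0), (1,0,1), (1,1,1). Writing each as a minterm (¬P·Q·¬R, P·¬Q·R, P·Q·R) and OR-ing them characterizes exactly where h=0, so h is the negation of that disjunction.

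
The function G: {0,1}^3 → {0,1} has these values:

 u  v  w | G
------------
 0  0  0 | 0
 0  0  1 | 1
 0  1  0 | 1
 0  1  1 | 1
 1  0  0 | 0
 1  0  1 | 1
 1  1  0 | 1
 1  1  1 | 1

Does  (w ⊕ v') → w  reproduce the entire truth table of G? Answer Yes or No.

Yes

Evaluate (w ⊕ v') → w on each row and compare to G:
  u=0, v=0, w=0: formula gives 0, G = 0 ✓
  u=0, v=0, w=1: formula gives 1, G = 1 ✓
  u=0, v=1, w=0: formula gives 1, G = 1 ✓
  u=0, v=1, w=1: formula gives 1, G = 1 ✓
  u=1, v=0, w=0: formula gives 0, G = 0 ✓
  …and likewise for the remaining 3 rows.
No disagreement on any input; they are logically equivalent.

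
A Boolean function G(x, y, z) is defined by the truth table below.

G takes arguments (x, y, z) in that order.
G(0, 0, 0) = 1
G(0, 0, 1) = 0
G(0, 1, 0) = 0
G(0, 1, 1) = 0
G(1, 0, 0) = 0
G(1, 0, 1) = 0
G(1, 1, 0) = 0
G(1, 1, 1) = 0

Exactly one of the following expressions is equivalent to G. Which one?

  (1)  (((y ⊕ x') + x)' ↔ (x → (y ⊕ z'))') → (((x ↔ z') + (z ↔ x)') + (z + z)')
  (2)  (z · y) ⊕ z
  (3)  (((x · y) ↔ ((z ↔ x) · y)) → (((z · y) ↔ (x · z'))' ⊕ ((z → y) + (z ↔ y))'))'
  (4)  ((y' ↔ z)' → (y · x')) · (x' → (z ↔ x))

(1) fails at (0,0,1): the formula yields 1, G is 0.
(2) fails at (0,0,0): the formula yields 0, G is 1.
(4) fails at (0,0,0): the formula yields 0, G is 1.
(3) is the remaining candidate, and it agrees with G on all 8 inputs.

3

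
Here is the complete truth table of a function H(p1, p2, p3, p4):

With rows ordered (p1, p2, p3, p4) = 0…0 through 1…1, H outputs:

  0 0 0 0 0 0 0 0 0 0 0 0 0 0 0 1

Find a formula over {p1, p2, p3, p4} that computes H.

H(p1, p2, p3, p4) = ((p1 · p2) · p3) · p4

The output is 1 only when every input is 1 — the AND of all inputs.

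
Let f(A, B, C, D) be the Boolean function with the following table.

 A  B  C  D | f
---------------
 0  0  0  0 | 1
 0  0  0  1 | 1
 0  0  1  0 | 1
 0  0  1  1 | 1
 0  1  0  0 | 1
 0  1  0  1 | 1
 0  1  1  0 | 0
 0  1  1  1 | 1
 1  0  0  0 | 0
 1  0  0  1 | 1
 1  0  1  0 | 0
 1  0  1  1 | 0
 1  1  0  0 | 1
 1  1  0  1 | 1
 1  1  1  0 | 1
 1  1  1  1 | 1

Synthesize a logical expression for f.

f(A, B, C, D) = ~((((((~A & B) & C) & ~D) | (((A & ~B) & ~C) & ~D)) | (((A & ~B) & C) & ~D)) | (((A & ~B) & C) & D))

The 0-rows are (0,1,1,0), (1,0,0,0), (1,0,1,0), (1,0,1,1). Take each as a conjunction (¬A·B·C·¬D, A·¬B·¬C·¬D, A·¬B·C·¬D, A·¬B·C·D), form their disjunction, and complement — that gives a formula that is 1 everywhere f is.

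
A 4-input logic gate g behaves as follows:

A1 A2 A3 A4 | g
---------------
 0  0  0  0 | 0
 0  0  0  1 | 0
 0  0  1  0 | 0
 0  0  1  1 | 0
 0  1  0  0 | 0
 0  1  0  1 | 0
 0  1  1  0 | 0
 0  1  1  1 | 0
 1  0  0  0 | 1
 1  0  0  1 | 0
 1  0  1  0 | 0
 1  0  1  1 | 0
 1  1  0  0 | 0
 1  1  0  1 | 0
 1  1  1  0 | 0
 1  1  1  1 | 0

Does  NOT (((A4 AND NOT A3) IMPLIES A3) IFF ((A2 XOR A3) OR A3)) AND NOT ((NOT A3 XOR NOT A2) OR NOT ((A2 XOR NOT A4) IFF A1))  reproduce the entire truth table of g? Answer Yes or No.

Check the formula against g row by row:
  A1=0, A2=0, A3=0, A4=0: formula gives 0, g = 0 ✓
  A1=0, A2=0, A3=0, A4=1: formula gives 0, g = 0 ✓
  A1=0, A2=0, A3=1, A4=0: formula gives 0, g = 0 ✓
  A1=0, A2=0, A3=1, A4=1: formula gives 0, g = 0 ✓
  … (the remaining 12 rows also agree.)
Every row agrees, so the formula is equivalent.

Yes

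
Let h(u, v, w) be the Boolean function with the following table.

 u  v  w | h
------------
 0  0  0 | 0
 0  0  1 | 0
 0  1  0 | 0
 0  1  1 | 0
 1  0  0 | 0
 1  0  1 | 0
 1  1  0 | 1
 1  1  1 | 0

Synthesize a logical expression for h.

h(u, v, w) = (u AND v) AND NOT w

h is 1 on exactly one input, (1,1,0), whose minterm is u·v·¬w. So h is just that conjunction.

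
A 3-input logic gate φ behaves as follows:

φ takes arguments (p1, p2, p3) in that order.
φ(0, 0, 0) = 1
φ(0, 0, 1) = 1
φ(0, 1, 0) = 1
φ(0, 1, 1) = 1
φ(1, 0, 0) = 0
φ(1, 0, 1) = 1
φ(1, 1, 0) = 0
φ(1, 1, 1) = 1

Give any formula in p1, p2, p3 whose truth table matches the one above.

φ(p1, p2, p3) = ~(((p1 & ~p2) & ~p3) | ((p1 & p2) & ~p3))

The 0-rows are (1,0,0), (1,1,0). Take each as a conjunction (p1·¬p2·¬p3, p1·p2·¬p3), form their disjunction, and complement — that gives a formula that is 1 everywhere φ is.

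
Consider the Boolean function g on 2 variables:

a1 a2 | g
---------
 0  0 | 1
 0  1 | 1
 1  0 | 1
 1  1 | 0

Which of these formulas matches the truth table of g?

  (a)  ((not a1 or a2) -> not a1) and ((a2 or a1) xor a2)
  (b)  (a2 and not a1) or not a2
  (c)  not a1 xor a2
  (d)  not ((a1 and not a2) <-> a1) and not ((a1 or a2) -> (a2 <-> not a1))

(a) disagrees with g on (0,0) (formula → 0, table → 1); rule it out.
(c) disagrees with g on (0,1) (formula → 0, table → 1); rule it out.
(d) disagrees with g on (0,0) (formula → 0, table → 1); rule it out.
That leaves (b). Evaluating it on every row reproduces the table of g exactly.

b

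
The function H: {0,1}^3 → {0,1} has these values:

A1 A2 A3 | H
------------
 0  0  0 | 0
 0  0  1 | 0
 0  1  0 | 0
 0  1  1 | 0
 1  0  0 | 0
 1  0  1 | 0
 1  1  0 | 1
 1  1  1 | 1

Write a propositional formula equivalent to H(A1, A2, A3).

H(A1, A2, A3) = ((A1 ∧ A2) ∧ ¬A3) ∨ ((A1 ∧ A2) ∧ A3)

The 1-rows are (1,1,0), (1,1,1). Each contributes one minterm — A1·A2·¬A3; A1·A2·A3 — and their disjunction is a sum-of-products form of H.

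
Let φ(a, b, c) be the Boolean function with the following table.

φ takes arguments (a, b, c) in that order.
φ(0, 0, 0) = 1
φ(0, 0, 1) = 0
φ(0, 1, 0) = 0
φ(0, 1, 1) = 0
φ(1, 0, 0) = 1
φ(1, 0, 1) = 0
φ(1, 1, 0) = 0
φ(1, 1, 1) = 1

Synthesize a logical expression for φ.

φ(a, b, c) = (((~a & ~b) & ~c) | ((a & ~b) & ~c)) | ((a & b) & c)

Collect the rows where φ=1 — (0,0,0), (1,0,0), (1,1,1) — and write one minterm per row: ¬a·¬b·¬c, a·¬b·¬c, a·b·c. Their union (logical OR) reproduces the table exactly.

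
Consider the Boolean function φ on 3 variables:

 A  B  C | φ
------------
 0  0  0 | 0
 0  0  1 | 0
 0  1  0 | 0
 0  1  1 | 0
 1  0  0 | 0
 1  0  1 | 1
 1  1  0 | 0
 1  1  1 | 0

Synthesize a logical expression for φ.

φ is 1 on exactly one input, (1,0,1), whose minterm is A·¬B·C. So φ is just that conjunction.

φ(A, B, C) = (A · B') · C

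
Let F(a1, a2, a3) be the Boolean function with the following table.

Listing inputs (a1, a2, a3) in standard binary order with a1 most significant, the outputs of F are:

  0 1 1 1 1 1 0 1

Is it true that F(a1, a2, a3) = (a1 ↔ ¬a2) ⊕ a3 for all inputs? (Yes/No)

No

Test each input against both F and the formula:
  a1=0, a2=0, a3=0: formula gives 0, F = 0 ✓
  a1=0, a2=0, a3=1: formula gives 1, F = 1 ✓
  a1=0, a2=1, a3=0: formula gives 1, F = 1 ✓
  a1=0, a2=1, a3=1: formula gives 0, but F = 1 ✗
A single disagreement suffices: at (0,1,1) they differ, so the formula does not compute F.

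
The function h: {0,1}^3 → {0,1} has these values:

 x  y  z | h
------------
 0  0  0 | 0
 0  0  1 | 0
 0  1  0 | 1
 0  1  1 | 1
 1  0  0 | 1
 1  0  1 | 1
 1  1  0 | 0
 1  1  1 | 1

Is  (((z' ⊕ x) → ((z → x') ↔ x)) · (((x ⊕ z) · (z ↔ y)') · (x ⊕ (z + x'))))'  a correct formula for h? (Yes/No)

Check the formula against h row by row:
  x=0, y=0, z=0: formula gives 1, but h = 0 ✗
Row (0,0,0) is a counterexample, so the formula is not equivalent to h.

No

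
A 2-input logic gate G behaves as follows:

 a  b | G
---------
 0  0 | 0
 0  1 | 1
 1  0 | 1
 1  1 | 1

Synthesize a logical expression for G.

G(a, b) = a OR b

The output is 1 whenever at least one input is 1 — the OR of all inputs.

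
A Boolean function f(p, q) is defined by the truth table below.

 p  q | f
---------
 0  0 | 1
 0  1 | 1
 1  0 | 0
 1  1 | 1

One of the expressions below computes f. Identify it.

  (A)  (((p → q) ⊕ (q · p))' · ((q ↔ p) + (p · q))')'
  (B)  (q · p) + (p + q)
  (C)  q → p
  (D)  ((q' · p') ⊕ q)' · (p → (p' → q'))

A

(B) disagrees with f on (0,0) (formula → 0, table → 1); rule it out.
(C) disagrees with f on (0,1) (formula → 0, table → 1); rule it out.
(D) disagrees with f on (0,0) (formula → 0, table → 1); rule it out.
Only (A) survives; checking it on all 4 rows confirms it matches f.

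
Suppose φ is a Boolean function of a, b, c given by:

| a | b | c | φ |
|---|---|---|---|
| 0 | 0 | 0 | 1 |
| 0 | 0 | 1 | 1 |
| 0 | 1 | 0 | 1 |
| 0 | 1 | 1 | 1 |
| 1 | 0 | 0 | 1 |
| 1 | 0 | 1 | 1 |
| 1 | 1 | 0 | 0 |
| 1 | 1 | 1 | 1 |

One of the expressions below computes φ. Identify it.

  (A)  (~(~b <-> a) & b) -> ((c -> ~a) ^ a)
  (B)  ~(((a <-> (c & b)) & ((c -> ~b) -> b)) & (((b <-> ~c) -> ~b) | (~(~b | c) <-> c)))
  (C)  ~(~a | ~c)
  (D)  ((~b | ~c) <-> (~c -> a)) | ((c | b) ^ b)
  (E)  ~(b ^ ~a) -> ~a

A

(B) disagrees with φ on (1,1,0) (formula → 1, table → 0); rule it out.
(C) disagrees with φ on (0,0,0) (formula → 0, table → 1); rule it out.
(D) disagrees with φ on (0,0,0) (formula → 0, table → 1); rule it out.
(E) disagrees with φ on (1,0,0) (formula → 0, table → 1); rule it out.
That leaves (A). Evaluating it on every row reproduces the table of φ exactly.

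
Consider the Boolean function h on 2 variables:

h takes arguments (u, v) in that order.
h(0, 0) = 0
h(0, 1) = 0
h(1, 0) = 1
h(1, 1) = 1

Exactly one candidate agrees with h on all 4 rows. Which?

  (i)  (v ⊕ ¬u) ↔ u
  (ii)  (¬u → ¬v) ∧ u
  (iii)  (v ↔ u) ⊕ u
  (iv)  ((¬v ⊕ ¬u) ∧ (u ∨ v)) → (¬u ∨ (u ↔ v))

ii

(i) disagrees with h on (0,1) (formula → 1, table → 0); rule it out.
(iii) disagrees with h on (0,0) (formula → 1, table → 0); rule it out.
(iv) disagrees with h on (0,0) (formula → 1, table → 0); rule it out.
That leaves (ii). Evaluating it on every row reproduces the table of h exactly.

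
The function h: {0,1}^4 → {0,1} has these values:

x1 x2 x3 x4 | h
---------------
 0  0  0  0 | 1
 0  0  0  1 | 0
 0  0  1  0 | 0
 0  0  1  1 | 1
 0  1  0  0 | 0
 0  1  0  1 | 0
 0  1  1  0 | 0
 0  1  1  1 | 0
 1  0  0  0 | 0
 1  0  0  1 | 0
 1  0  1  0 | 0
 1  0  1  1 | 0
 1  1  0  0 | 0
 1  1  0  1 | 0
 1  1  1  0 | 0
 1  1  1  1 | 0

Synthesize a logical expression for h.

The 1-rows are (0,0,0,0), (0,0,1,1). Each contributes one minterm — ¬x1·¬x2·¬x3·¬x4; ¬x1·¬x2·x3·x4 — and their disjunction is a sum-of-products form of h.

h(x1, x2, x3, x4) = (((NOT x1 AND NOT x2) AND NOT x3) AND NOT x4) OR (((NOT x1 AND NOT x2) AND x3) AND x4)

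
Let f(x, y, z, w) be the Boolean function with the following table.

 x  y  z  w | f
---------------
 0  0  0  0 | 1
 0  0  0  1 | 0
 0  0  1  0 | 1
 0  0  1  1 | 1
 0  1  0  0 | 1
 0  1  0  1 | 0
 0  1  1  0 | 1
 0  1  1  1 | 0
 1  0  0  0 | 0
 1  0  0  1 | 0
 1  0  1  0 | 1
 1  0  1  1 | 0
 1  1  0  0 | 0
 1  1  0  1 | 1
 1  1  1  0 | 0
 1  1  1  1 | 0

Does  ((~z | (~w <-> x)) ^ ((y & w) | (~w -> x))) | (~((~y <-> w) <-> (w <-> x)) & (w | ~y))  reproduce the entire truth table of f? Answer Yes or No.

Evaluate ((~z | (~w <-> x)) ^ ((y & w) | (~w -> x))) | (~((~y <-> w) <-> (w <-> x)) & (w | ~y)) on each row and compare to f:
  x=0, y=0, z=0, w=0: formula gives 1, f = 1 ✓
  x=0, y=0, z=0, w=1: formula gives 1, but f = 0 ✗
Since they disagree at (0,0,0,1), the expression is not a correct formula for f.

No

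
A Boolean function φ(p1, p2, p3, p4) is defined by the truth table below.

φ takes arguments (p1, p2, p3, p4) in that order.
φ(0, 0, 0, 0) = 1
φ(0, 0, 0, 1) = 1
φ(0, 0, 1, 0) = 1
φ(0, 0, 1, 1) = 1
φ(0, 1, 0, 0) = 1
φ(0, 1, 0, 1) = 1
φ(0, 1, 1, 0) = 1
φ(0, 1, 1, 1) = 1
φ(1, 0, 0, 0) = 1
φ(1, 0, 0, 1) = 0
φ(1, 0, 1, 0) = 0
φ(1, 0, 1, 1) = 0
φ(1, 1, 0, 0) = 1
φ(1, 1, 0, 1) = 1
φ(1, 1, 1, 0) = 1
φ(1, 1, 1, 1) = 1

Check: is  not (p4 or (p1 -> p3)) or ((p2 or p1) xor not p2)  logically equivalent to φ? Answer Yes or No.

Test each input against both φ and the formula:
  p1=0, p2=0, p3=0, p4=0: formula gives 1, φ = 1 ✓
  p1=0, p2=0, p3=0, p4=1: formula gives 1, φ = 1 ✓
  p1=0, p2=0, p3=1, p4=0: formula gives 1, φ = 1 ✓
  p1=0, p2=0, p3=1, p4=1: formula gives 1, φ = 1 ✓
  …and likewise for the remaining 12 rows.
Every row agrees, so the formula is equivalent.

Yes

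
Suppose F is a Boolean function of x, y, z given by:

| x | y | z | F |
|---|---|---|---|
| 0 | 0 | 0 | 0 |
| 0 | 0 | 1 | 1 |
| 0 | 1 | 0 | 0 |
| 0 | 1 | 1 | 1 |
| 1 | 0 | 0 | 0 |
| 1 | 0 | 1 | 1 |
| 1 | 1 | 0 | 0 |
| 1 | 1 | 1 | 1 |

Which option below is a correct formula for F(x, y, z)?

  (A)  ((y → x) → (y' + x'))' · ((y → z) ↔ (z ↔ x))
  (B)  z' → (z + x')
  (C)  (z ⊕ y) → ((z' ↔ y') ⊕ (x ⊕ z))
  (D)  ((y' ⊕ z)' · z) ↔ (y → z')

D

(A): at (0,0,1) it gives 0, but F = 1 — eliminated.
(B): at (0,0,0) it gives 1, but F = 0 — eliminated.
(C): at (0,0,0) it gives 1, but F = 0 — eliminated.
(D) is the remaining candidate, and it agrees with F on all 8 inputs.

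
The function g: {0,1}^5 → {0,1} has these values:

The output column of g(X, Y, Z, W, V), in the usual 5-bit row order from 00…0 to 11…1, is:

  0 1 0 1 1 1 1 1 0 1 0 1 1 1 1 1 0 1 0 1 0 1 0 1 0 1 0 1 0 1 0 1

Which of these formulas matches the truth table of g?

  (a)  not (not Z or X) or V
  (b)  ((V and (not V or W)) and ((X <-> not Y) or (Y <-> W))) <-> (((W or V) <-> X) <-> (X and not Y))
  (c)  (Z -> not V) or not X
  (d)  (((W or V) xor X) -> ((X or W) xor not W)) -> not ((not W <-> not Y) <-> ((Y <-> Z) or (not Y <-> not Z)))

a

(b): at (0,0,0,0,0) it gives 1, but g = 0 — eliminated.
(c): at (0,0,0,0,0) it gives 1, but g = 0 — eliminated.
(d): at (0,0,0,0,1) it gives 0, but g = 1 — eliminated.
(a) is the remaining candidate, and it agrees with g on all 32 inputs.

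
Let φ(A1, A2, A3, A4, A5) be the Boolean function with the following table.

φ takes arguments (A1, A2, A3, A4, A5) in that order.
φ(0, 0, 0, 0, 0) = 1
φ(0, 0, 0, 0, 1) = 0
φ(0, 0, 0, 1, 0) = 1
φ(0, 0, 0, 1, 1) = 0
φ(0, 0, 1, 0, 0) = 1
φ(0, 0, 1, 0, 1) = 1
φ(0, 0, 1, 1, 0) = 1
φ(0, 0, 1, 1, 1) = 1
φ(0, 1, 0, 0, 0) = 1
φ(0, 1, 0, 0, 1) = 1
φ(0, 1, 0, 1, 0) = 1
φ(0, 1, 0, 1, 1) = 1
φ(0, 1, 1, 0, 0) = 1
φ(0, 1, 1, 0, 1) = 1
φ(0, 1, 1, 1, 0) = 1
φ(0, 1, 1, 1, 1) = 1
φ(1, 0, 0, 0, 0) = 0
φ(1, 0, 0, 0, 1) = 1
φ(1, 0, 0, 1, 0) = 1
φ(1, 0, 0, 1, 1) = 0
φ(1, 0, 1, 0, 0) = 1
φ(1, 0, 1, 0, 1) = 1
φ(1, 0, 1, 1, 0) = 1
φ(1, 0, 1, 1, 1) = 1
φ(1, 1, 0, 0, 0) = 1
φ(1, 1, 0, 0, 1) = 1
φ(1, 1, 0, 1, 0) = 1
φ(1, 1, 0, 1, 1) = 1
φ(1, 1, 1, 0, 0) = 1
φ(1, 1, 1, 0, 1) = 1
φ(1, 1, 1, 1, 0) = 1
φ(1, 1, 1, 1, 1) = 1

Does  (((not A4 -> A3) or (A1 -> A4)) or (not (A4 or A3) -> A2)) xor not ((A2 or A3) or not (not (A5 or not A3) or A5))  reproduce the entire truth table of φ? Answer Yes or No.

Yes

Evaluate (((not A4 -> A3) or (A1 -> A4)) or (not (A4 or A3) -> A2)) xor not ((A2 or A3) or not (not (A5 or not A3) or A5)) on each row and compare to φ:
  A1=0, A2=0, A3=0, A4=0, A5=0: formula gives 1, φ = 1 ✓
  A1=0, A2=0, A3=0, A4=0, A5=1: formula gives 0, φ = 0 ✓
  A1=0, A2=0, A3=0, A4=1, A5=0: formula gives 1, φ = 1 ✓
  A1=0, A2=0, A3=0, A4=1, A5=1: formula gives 0, φ = 0 ✓
  … (the remaining 28 rows also agree.)
No disagreement on any input; they are logically equivalent.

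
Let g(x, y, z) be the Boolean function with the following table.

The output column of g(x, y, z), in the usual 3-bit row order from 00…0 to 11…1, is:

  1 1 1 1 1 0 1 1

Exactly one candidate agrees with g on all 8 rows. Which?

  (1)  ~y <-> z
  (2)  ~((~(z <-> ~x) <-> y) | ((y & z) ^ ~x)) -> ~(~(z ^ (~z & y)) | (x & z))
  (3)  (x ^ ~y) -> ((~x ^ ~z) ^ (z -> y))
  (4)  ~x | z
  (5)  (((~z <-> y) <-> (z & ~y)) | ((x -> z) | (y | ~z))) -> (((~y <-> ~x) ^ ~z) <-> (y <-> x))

2

(1): at (0,0,0) it gives 0, but g = 1 — eliminated.
(3): at (1,0,1) it gives 1, but g = 0 — eliminated.
(4): at (1,0,0) it gives 0, but g = 1 — eliminated.
(5): at (0,0,0) it gives 0, but g = 1 — eliminated.
Only (2) survives; checking it on all 8 rows confirms it matches g.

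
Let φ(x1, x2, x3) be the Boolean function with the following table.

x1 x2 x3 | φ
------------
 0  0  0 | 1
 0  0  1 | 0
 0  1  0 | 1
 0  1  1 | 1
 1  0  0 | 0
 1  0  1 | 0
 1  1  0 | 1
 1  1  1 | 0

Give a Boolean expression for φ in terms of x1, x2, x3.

φ(x1, x2, x3) = ((((¬x1 ∧ ¬x2) ∧ ¬x3) ∨ ((¬x1 ∧ x2) ∧ ¬x3)) ∨ ((¬x1 ∧ x2) ∧ x3)) ∨ ((x1 ∧ x2) ∧ ¬x3)

φ=1 on 4 inputs: (0,0,0), (0,1,0), (0,1,1), (1,1,0). Reading each as a conjunction of literals (¬x1·¬x2·¬x3, ¬x1·x2·¬x3, ¬x1·x2·x3, x1·x2·¬x3) and taking the OR gives the canonical DNF.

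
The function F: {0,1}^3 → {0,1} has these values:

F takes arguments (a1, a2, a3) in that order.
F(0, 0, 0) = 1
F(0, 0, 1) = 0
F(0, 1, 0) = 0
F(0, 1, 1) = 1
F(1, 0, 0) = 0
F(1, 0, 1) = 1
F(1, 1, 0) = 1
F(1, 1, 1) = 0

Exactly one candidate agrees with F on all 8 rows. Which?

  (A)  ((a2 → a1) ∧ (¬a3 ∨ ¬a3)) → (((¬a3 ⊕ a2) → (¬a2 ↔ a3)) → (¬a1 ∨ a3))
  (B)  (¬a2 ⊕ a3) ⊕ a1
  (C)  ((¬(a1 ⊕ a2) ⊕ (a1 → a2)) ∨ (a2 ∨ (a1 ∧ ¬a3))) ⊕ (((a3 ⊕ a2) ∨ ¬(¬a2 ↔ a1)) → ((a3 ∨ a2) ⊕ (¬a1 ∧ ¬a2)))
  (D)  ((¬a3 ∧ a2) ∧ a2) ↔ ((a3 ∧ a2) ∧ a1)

(A): at (0,0,1) it gives 1, but F = 0 — eliminated.
(C): at (0,1,1) it gives 0, but F = 1 — eliminated.
(D): at (0,0,1) it gives 1, but F = 0 — eliminated.
That leaves (B). Evaluating it on every row reproduces the table of F exactly.

B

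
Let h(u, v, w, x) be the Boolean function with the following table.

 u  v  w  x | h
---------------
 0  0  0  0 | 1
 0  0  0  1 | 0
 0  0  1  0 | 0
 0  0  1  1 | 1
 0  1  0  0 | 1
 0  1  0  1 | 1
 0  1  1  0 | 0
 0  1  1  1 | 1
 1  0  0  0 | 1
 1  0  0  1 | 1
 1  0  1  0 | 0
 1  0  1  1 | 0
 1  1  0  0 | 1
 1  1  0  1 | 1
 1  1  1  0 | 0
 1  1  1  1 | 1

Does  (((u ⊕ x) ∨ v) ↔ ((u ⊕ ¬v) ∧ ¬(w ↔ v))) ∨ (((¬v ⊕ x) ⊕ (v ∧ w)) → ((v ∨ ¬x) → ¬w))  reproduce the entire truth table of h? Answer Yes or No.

No

Test each input against both h and the formula:
  u=0, v=0, w=0, x=0: formula gives 1, h = 1 ✓
  u=0, v=0, w=0, x=1: formula gives 1, but h = 0 ✗
Since they disagree at (0,0,0,1), the expression is not a correct formula for h.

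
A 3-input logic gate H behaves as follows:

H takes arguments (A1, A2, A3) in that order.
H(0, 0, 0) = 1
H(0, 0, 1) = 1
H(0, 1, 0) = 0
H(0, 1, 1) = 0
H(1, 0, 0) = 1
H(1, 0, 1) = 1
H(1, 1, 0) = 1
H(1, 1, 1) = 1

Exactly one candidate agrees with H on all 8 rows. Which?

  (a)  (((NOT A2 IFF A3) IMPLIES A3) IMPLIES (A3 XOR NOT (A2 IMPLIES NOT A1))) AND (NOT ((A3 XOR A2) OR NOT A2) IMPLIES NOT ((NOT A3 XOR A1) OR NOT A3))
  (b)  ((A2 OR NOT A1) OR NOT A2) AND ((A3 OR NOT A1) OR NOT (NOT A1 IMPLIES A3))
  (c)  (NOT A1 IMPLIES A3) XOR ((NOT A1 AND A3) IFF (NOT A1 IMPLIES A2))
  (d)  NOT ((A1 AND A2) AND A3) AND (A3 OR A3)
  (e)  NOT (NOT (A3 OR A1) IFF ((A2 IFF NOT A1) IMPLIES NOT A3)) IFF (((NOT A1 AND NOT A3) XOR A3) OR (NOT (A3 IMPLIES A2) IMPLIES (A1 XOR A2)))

(a) disagrees with H on (0,0,0) (formula → 0, table → 1); rule it out.
(b) disagrees with H on (0,1,0) (formula → 1, table → 0); rule it out.
(d) disagrees with H on (0,0,0) (formula → 0, table → 1); rule it out.
(e) disagrees with H on (0,0,0) (formula → 0, table → 1); rule it out.
That leaves (c). Evaluating it on every row reproduces the table of H exactly.

c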